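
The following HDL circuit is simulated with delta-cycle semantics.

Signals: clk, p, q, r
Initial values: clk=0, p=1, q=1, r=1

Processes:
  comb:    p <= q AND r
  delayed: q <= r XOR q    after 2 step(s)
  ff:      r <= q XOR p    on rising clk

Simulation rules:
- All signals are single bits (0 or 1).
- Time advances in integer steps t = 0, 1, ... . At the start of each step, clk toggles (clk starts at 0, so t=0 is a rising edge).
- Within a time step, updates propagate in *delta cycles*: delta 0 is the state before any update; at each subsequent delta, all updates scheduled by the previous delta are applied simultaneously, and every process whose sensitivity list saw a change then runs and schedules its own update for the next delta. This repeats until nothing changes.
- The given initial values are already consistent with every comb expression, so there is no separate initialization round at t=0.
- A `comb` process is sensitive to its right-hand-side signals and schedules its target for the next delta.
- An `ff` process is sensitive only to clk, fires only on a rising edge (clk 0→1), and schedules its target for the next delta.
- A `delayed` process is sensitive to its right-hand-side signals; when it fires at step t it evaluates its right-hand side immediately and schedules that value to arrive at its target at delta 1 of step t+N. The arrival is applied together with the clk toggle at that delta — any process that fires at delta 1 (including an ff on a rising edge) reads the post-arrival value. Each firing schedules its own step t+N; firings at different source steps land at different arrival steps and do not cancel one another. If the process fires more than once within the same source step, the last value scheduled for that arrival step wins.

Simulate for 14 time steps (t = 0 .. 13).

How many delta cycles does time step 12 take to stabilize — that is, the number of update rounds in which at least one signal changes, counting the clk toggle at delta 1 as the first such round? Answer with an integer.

2

t=0 Δ0: r=1 p=1 q=1 clk=0
  Δ1: clk:0→1
  Δ2: r:1→0
  Δ3: p:1→0
  (3Δ to stable)
t=1 Δ0: r=0 p=0 q=1 clk=1
  Δ1: clk:1→0
  (1Δ to stable)
t=2 Δ0: r=0 p=0 q=1 clk=0
  Δ1: clk:0→1
  Δ2: r:0→1
  Δ3: p:0→1
  (3Δ to stable)
t=3 Δ0: r=1 p=1 q=1 clk=1
  Δ1: clk:1→0
  (1Δ to stable)
t=4 Δ0: r=1 p=1 q=1 clk=0
  Δ1: q:1→0, clk:0→1
  Δ2: p:1→0
  (2Δ to stable)
t=5 Δ0: r=1 p=0 q=0 clk=1
  Δ1: clk:1→0
  (1Δ to stable)
t=6 Δ0: r=1 p=0 q=0 clk=0
  Δ1: q:0→1, clk:0→1
  Δ2: p:0→1
  (2Δ to stable)
t=7 Δ0: r=1 p=1 q=1 clk=1
  Δ1: clk:1→0
  (1Δ to stable)
t=8 Δ0: r=1 p=1 q=1 clk=0
  Δ1: q:1→0, clk:0→1
  Δ2: p:1→0
  (2Δ to stable)
t=9 Δ0: r=1 p=0 q=0 clk=1
  Δ1: clk:1→0
  (1Δ to stable)
t=10 Δ0: r=1 p=0 q=0 clk=0
  Δ1: q:0→1, clk:0→1
  Δ2: p:0→1
  (2Δ to stable)
t=11 Δ0: r=1 p=1 q=1 clk=1
  Δ1: clk:1→0
  (1Δ to stable)
t=12 Δ0: r=1 p=1 q=1 clk=0
  Δ1: q:1→0, clk:0→1
  Δ2: p:1→0
  (2Δ to stable)
t=13 Δ0: r=1 p=0 q=0 clk=1
  Δ1: clk:1→0
  (1Δ to stable)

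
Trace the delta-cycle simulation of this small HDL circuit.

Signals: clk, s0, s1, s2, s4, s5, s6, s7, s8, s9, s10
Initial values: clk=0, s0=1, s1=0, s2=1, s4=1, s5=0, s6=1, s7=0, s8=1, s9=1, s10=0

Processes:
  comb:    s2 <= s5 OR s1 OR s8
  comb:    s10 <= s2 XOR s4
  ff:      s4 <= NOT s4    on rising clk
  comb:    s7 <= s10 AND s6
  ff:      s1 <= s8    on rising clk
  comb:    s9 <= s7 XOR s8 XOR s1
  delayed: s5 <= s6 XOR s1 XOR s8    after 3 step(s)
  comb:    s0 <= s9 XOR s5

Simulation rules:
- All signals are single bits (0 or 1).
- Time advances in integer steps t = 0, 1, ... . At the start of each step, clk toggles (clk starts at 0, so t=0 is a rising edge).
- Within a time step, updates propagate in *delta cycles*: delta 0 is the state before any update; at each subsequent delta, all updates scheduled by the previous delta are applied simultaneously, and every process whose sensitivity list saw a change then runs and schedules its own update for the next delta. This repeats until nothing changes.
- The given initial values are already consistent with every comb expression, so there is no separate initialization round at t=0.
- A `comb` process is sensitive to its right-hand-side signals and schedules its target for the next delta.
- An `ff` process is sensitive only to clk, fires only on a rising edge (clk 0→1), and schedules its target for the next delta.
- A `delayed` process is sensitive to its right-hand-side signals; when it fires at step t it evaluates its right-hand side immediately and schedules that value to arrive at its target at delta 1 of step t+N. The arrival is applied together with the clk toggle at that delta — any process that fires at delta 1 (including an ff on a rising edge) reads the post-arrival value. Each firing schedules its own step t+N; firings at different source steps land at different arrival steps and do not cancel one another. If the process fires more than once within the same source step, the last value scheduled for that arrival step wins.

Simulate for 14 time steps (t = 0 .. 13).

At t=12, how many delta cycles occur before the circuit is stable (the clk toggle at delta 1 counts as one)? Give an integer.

6

t0.Δ0 s8=1 s4=1 s5=0 s6=1 s0=1 s2=1 s1=0 s9=1 s7=0 s10=0 clk=0
t0.Δ1 s8=1 s4=1 s5=0 s6=1 s0=1 s2=1 s1=0 s9=1 s7=0 s10=0 clk=1
t0.Δ2 s8=1 s4=0 s5=0 s6=1 s0=1 s2=1 s1=1 s9=1 s7=0 s10=0 clk=1
t0.Δ3 s8=1 s4=0 s5=0 s6=1 s0=1 s2=1 s1=1 s9=0 s7=0 s10=1 clk=1
t0.Δ4 s8=1 s4=0 s5=0 s6=1 s0=0 s2=1 s1=1 s9=0 s7=1 s10=1 clk=1
t0.Δ5 s8=1 s4=0 s5=0 s6=1 s0=0 s2=1 s1=1 s9=1 s7=1 s10=1 clk=1
t0.Δ6 s8=1 s4=0 s5=0 s6=1 s0=1 s2=1 s1=1 s9=1 s7=1 s10=1 clk=1
t1.Δ0 s8=1 s4=0 s5=0 s6=1 s0=1 s2=1 s1=1 s9=1 s7=1 s10=1 clk=1
t1.Δ1 s8=1 s4=0 s5=0 s6=1 s0=1 s2=1 s1=1 s9=1 s7=1 s10=1 clk=0
t2.Δ0 s8=1 s4=0 s5=0 s6=1 s0=1 s2=1 s1=1 s9=1 s7=1 s10=1 clk=0
t2.Δ1 s8=1 s4=0 s5=0 s6=1 s0=1 s2=1 s1=1 s9=1 s7=1 s10=1 clk=1
t2.Δ2 s8=1 s4=1 s5=0 s6=1 s0=1 s2=1 s1=1 s9=1 s7=1 s10=1 clk=1
t2.Δ3 s8=1 s4=1 s5=0 s6=1 s0=1 s2=1 s1=1 s9=1 s7=1 s10=0 clk=1
t2.Δ4 s8=1 s4=1 s5=0 s6=1 s0=1 s2=1 s1=1 s9=1 s7=0 s10=0 clk=1
t2.Δ5 s8=1 s4=1 s5=0 s6=1 s0=1 s2=1 s1=1 s9=0 s7=0 s10=0 clk=1
t2.Δ6 s8=1 s4=1 s5=0 s6=1 s0=0 s2=1 s1=1 s9=0 s7=0 s10=0 clk=1
t3.Δ0 s8=1 s4=1 s5=0 s6=1 s0=0 s2=1 s1=1 s9=0 s7=0 s10=0 clk=1
t3.Δ1 s8=1 s4=1 s5=1 s6=1 s0=0 s2=1 s1=1 s9=0 s7=0 s10=0 clk=0
t3.Δ2 s8=1 s4=1 s5=1 s6=1 s0=1 s2=1 s1=1 s9=0 s7=0 s10=0 clk=0
t4.Δ0 s8=1 s4=1 s5=1 s6=1 s0=1 s2=1 s1=1 s9=0 s7=0 s10=0 clk=0
t4.Δ1 s8=1 s4=1 s5=1 s6=1 s0=1 s2=1 s1=1 s9=0 s7=0 s10=0 clk=1
t4.Δ2 s8=1 s4=0 s5=1 s6=1 s0=1 s2=1 s1=1 s9=0 s7=0 s10=0 clk=1
t4.Δ3 s8=1 s4=0 s5=1 s6=1 s0=1 s2=1 s1=1 s9=0 s7=0 s10=1 clk=1
t4.Δ4 s8=1 s4=0 s5=1 s6=1 s0=1 s2=1 s1=1 s9=0 s7=1 s10=1 clk=1
t4.Δ5 s8=1 s4=0 s5=1 s6=1 s0=1 s2=1 s1=1 s9=1 s7=1 s10=1 clk=1
t4.Δ6 s8=1 s4=0 s5=1 s6=1 s0=0 s2=1 s1=1 s9=1 s7=1 s10=1 clk=1
t5.Δ0 s8=1 s4=0 s5=1 s6=1 s0=0 s2=1 s1=1 s9=1 s7=1 s10=1 clk=1
t5.Δ1 s8=1 s4=0 s5=1 s6=1 s0=0 s2=1 s1=1 s9=1 s7=1 s10=1 clk=0
t6.Δ0 s8=1 s4=0 s5=1 s6=1 s0=0 s2=1 s1=1 s9=1 s7=1 s10=1 clk=0
t6.Δ1 s8=1 s4=0 s5=1 s6=1 s0=0 s2=1 s1=1 s9=1 s7=1 s10=1 clk=1
t6.Δ2 s8=1 s4=1 s5=1 s6=1 s0=0 s2=1 s1=1 s9=1 s7=1 s10=1 clk=1
t6.Δ3 s8=1 s4=1 s5=1 s6=1 s0=0 s2=1 s1=1 s9=1 s7=1 s10=0 clk=1
t6.Δ4 s8=1 s4=1 s5=1 s6=1 s0=0 s2=1 s1=1 s9=1 s7=0 s10=0 clk=1
t6.Δ5 s8=1 s4=1 s5=1 s6=1 s0=0 s2=1 s1=1 s9=0 s7=0 s10=0 clk=1
t6.Δ6 s8=1 s4=1 s5=1 s6=1 s0=1 s2=1 s1=1 s9=0 s7=0 s10=0 clk=1
t7.Δ0 s8=1 s4=1 s5=1 s6=1 s0=1 s2=1 s1=1 s9=0 s7=0 s10=0 clk=1
t7.Δ1 s8=1 s4=1 s5=1 s6=1 s0=1 s2=1 s1=1 s9=0 s7=0 s10=0 clk=0
t8.Δ0 s8=1 s4=1 s5=1 s6=1 s0=1 s2=1 s1=1 s9=0 s7=0 s10=0 clk=0
t8.Δ1 s8=1 s4=1 s5=1 s6=1 s0=1 s2=1 s1=1 s9=0 s7=0 s10=0 clk=1
t8.Δ2 s8=1 s4=0 s5=1 s6=1 s0=1 s2=1 s1=1 s9=0 s7=0 s10=0 clk=1
t8.Δ3 s8=1 s4=0 s5=1 s6=1 s0=1 s2=1 s1=1 s9=0 s7=0 s10=1 clk=1
t8.Δ4 s8=1 s4=0 s5=1 s6=1 s0=1 s2=1 s1=1 s9=0 s7=1 s10=1 clk=1
t8.Δ5 s8=1 s4=0 s5=1 s6=1 s0=1 s2=1 s1=1 s9=1 s7=1 s10=1 clk=1
t8.Δ6 s8=1 s4=0 s5=1 s6=1 s0=0 s2=1 s1=1 s9=1 s7=1 s10=1 clk=1
t9.Δ0 s8=1 s4=0 s5=1 s6=1 s0=0 s2=1 s1=1 s9=1 s7=1 s10=1 clk=1
t9.Δ1 s8=1 s4=0 s5=1 s6=1 s0=0 s2=1 s1=1 s9=1 s7=1 s10=1 clk=0
t10.Δ0 s8=1 s4=0 s5=1 s6=1 s0=0 s2=1 s1=1 s9=1 s7=1 s10=1 clk=0
t10.Δ1 s8=1 s4=0 s5=1 s6=1 s0=0 s2=1 s1=1 s9=1 s7=1 s10=1 clk=1
t10.Δ2 s8=1 s4=1 s5=1 s6=1 s0=0 s2=1 s1=1 s9=1 s7=1 s10=1 clk=1
t10.Δ3 s8=1 s4=1 s5=1 s6=1 s0=0 s2=1 s1=1 s9=1 s7=1 s10=0 clk=1
t10.Δ4 s8=1 s4=1 s5=1 s6=1 s0=0 s2=1 s1=1 s9=1 s7=0 s10=0 clk=1
t10.Δ5 s8=1 s4=1 s5=1 s6=1 s0=0 s2=1 s1=1 s9=0 s7=0 s10=0 clk=1
t10.Δ6 s8=1 s4=1 s5=1 s6=1 s0=1 s2=1 s1=1 s9=0 s7=0 s10=0 clk=1
t11.Δ0 s8=1 s4=1 s5=1 s6=1 s0=1 s2=1 s1=1 s9=0 s7=0 s10=0 clk=1
t11.Δ1 s8=1 s4=1 s5=1 s6=1 s0=1 s2=1 s1=1 s9=0 s7=0 s10=0 clk=0
t12.Δ0 s8=1 s4=1 s5=1 s6=1 s0=1 s2=1 s1=1 s9=0 s7=0 s10=0 clk=0
t12.Δ1 s8=1 s4=1 s5=1 s6=1 s0=1 s2=1 s1=1 s9=0 s7=0 s10=0 clk=1
t12.Δ2 s8=1 s4=0 s5=1 s6=1 s0=1 s2=1 s1=1 s9=0 s7=0 s10=0 clk=1
t12.Δ3 s8=1 s4=0 s5=1 s6=1 s0=1 s2=1 s1=1 s9=0 s7=0 s10=1 clk=1
t12.Δ4 s8=1 s4=0 s5=1 s6=1 s0=1 s2=1 s1=1 s9=0 s7=1 s10=1 clk=1
t12.Δ5 s8=1 s4=0 s5=1 s6=1 s0=1 s2=1 s1=1 s9=1 s7=1 s10=1 clk=1
t12.Δ6 s8=1 s4=0 s5=1 s6=1 s0=0 s2=1 s1=1 s9=1 s7=1 s10=1 clk=1
t13.Δ0 s8=1 s4=0 s5=1 s6=1 s0=0 s2=1 s1=1 s9=1 s7=1 s10=1 clk=1
t13.Δ1 s8=1 s4=0 s5=1 s6=1 s0=0 s2=1 s1=1 s9=1 s7=1 s10=1 clk=0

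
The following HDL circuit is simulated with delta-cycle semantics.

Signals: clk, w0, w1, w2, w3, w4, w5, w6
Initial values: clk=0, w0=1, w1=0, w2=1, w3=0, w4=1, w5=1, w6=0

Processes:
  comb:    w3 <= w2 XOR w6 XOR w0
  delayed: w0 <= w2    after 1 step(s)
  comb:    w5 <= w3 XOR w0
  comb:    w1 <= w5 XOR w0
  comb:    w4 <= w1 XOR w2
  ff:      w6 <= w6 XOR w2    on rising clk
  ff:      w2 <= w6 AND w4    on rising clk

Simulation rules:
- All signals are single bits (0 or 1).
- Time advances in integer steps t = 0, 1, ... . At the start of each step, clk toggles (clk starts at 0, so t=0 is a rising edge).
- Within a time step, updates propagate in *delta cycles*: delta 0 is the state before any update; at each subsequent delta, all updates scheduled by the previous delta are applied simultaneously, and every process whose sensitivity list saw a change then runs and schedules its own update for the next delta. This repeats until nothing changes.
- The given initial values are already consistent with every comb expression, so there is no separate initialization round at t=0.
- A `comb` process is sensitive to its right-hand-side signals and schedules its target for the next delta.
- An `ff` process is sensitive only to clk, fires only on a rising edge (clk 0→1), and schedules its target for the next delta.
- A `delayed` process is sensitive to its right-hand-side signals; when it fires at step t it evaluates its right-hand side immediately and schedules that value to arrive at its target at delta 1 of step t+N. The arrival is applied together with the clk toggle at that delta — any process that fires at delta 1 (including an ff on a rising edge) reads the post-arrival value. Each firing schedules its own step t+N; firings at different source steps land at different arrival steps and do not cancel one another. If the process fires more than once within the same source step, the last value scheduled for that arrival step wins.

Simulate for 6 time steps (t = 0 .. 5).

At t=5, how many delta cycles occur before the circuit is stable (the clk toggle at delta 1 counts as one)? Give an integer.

5

t0.Δ0 w6=0 w1=0 w0=1 w2=1 clk=0 w4=1 w3=0 w5=1
t0.Δ1 w6=0 w1=0 w0=1 w2=1 clk=1 w4=1 w3=0 w5=1
t0.Δ2 w6=1 w1=0 w0=1 w2=0 clk=1 w4=1 w3=0 w5=1
t0.Δ3 w6=1 w1=0 w0=1 w2=0 clk=1 w4=0 w3=0 w5=1
t1.Δ0 w6=1 w1=0 w0=1 w2=0 clk=1 w4=0 w3=0 w5=1
t1.Δ1 w6=1 w1=0 w0=0 w2=0 clk=0 w4=0 w3=0 w5=1
t1.Δ2 w6=1 w1=1 w0=0 w2=0 clk=0 w4=0 w3=1 w5=0
t1.Δ3 w6=1 w1=0 w0=0 w2=0 clk=0 w4=1 w3=1 w5=1
t1.Δ4 w6=1 w1=1 w0=0 w2=0 clk=0 w4=0 w3=1 w5=1
t1.Δ5 w6=1 w1=1 w0=0 w2=0 clk=0 w4=1 w3=1 w5=1
t2.Δ0 w6=1 w1=1 w0=0 w2=0 clk=0 w4=1 w3=1 w5=1
t2.Δ1 w6=1 w1=1 w0=0 w2=0 clk=1 w4=1 w3=1 w5=1
t2.Δ2 w6=1 w1=1 w0=0 w2=1 clk=1 w4=1 w3=1 w5=1
t2.Δ3 w6=1 w1=1 w0=0 w2=1 clk=1 w4=0 w3=0 w5=1
t2.Δ4 w6=1 w1=1 w0=0 w2=1 clk=1 w4=0 w3=0 w5=0
t2.Δ5 w6=1 w1=0 w0=0 w2=1 clk=1 w4=0 w3=0 w5=0
t2.Δ6 w6=1 w1=0 w0=0 w2=1 clk=1 w4=1 w3=0 w5=0
t3.Δ0 w6=1 w1=0 w0=0 w2=1 clk=1 w4=1 w3=0 w5=0
t3.Δ1 w6=1 w1=0 w0=1 w2=1 clk=0 w4=1 w3=0 w5=0
t3.Δ2 w6=1 w1=1 w0=1 w2=1 clk=0 w4=1 w3=1 w5=1
t3.Δ3 w6=1 w1=0 w0=1 w2=1 clk=0 w4=0 w3=1 w5=0
t3.Δ4 w6=1 w1=1 w0=1 w2=1 clk=0 w4=1 w3=1 w5=0
t3.Δ5 w6=1 w1=1 w0=1 w2=1 clk=0 w4=0 w3=1 w5=0
t4.Δ0 w6=1 w1=1 w0=1 w2=1 clk=0 w4=0 w3=1 w5=0
t4.Δ1 w6=1 w1=1 w0=1 w2=1 clk=1 w4=0 w3=1 w5=0
t4.Δ2 w6=0 w1=1 w0=1 w2=0 clk=1 w4=0 w3=1 w5=0
t4.Δ3 w6=0 w1=1 w0=1 w2=0 clk=1 w4=1 w3=1 w5=0
t5.Δ0 w6=0 w1=1 w0=1 w2=0 clk=1 w4=1 w3=1 w5=0
t5.Δ1 w6=0 w1=1 w0=0 w2=0 clk=0 w4=1 w3=1 w5=0
t5.Δ2 w6=0 w1=0 w0=0 w2=0 clk=0 w4=1 w3=0 w5=1
t5.Δ3 w6=0 w1=1 w0=0 w2=0 clk=0 w4=0 w3=0 w5=0
t5.Δ4 w6=0 w1=0 w0=0 w2=0 clk=0 w4=1 w3=0 w5=0
t5.Δ5 w6=0 w1=0 w0=0 w2=0 clk=0 w4=0 w3=0 w5=0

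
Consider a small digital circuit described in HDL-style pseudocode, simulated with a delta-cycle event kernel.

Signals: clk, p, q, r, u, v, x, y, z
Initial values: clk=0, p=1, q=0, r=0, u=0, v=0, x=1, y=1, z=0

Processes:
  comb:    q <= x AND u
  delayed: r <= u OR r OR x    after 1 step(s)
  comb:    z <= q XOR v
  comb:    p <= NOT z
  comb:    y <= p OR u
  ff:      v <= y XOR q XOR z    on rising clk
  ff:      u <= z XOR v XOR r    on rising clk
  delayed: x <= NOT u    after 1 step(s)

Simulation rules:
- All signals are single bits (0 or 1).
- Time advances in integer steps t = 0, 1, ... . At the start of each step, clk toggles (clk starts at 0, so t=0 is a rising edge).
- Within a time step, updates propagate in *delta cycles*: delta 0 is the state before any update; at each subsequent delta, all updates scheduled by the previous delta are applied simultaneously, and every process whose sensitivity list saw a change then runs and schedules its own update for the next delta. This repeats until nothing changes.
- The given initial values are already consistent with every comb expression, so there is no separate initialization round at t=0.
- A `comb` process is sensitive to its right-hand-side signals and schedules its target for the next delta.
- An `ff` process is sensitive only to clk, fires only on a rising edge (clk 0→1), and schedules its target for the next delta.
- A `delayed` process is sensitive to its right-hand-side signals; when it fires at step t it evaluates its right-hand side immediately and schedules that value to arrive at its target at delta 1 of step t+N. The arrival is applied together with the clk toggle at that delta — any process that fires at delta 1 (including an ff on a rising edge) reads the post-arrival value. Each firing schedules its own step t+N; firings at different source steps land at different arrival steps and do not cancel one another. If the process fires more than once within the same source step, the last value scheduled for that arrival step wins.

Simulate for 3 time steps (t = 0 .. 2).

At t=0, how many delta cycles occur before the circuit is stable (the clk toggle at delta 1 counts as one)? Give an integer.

t0.Δ0 u=0 x=1 v=0 clk=0 p=1 q=0 z=0 r=0 y=1
t0.Δ1 u=0 x=1 v=0 clk=1 p=1 q=0 z=0 r=0 y=1
t0.Δ2 u=0 x=1 v=1 clk=1 p=1 q=0 z=0 r=0 y=1
t0.Δ3 u=0 x=1 v=1 clk=1 p=1 q=0 z=1 r=0 y=1
t0.Δ4 u=0 x=1 v=1 clk=1 p=0 q=0 z=1 r=0 y=1
t0.Δ5 u=0 x=1 v=1 clk=1 p=0 q=0 z=1 r=0 y=0
t1.Δ0 u=0 x=1 v=1 clk=1 p=0 q=0 z=1 r=0 y=0
t1.Δ1 u=0 x=1 v=1 clk=0 p=0 q=0 z=1 r=0 y=0
t2.Δ0 u=0 x=1 v=1 clk=0 p=0 q=0 z=1 r=0 y=0
t2.Δ1 u=0 x=1 v=1 clk=1 p=0 q=0 z=1 r=0 y=0

5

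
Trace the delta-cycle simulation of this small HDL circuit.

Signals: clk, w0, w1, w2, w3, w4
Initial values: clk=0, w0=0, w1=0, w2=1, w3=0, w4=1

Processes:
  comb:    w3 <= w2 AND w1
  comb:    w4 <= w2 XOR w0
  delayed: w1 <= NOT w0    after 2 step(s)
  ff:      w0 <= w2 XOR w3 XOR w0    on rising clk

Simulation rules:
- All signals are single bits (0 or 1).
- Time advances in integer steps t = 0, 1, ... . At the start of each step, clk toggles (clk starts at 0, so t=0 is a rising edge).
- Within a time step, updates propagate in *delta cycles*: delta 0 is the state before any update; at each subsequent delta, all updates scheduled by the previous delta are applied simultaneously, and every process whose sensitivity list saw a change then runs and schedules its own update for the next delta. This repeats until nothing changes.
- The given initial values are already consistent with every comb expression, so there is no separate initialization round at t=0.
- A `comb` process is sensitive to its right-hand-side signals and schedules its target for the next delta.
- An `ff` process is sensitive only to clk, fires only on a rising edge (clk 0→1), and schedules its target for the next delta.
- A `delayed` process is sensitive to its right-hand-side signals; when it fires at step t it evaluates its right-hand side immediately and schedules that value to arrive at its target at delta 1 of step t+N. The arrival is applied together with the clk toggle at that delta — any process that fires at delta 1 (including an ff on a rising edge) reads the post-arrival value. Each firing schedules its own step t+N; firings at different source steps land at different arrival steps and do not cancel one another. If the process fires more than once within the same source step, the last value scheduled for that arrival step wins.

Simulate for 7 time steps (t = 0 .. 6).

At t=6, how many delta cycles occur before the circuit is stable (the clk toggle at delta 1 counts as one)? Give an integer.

t0.Δ0 w1=0 w4=1 w0=0 w2=1 w3=0 clk=0
t0.Δ1 w1=0 w4=1 w0=0 w2=1 w3=0 clk=1
t0.Δ2 w1=0 w4=1 w0=1 w2=1 w3=0 clk=1
t0.Δ3 w1=0 w4=0 w0=1 w2=1 w3=0 clk=1
t1.Δ0 w1=0 w4=0 w0=1 w2=1 w3=0 clk=1
t1.Δ1 w1=0 w4=0 w0=1 w2=1 w3=0 clk=0
t2.Δ0 w1=0 w4=0 w0=1 w2=1 w3=0 clk=0
t2.Δ1 w1=0 w4=0 w0=1 w2=1 w3=0 clk=1
t2.Δ2 w1=0 w4=0 w0=0 w2=1 w3=0 clk=1
t2.Δ3 w1=0 w4=1 w0=0 w2=1 w3=0 clk=1
t3.Δ0 w1=0 w4=1 w0=0 w2=1 w3=0 clk=1
t3.Δ1 w1=0 w4=1 w0=0 w2=1 w3=0 clk=0
t4.Δ0 w1=0 w4=1 w0=0 w2=1 w3=0 clk=0
t4.Δ1 w1=1 w4=1 w0=0 w2=1 w3=0 clk=1
t4.Δ2 w1=1 w4=1 w0=1 w2=1 w3=1 clk=1
t4.Δ3 w1=1 w4=0 w0=1 w2=1 w3=1 clk=1
t5.Δ0 w1=1 w4=0 w0=1 w2=1 w3=1 clk=1
t5.Δ1 w1=1 w4=0 w0=1 w2=1 w3=1 clk=0
t6.Δ0 w1=1 w4=0 w0=1 w2=1 w3=1 clk=0
t6.Δ1 w1=0 w4=0 w0=1 w2=1 w3=1 clk=1
t6.Δ2 w1=0 w4=0 w0=1 w2=1 w3=0 clk=1

2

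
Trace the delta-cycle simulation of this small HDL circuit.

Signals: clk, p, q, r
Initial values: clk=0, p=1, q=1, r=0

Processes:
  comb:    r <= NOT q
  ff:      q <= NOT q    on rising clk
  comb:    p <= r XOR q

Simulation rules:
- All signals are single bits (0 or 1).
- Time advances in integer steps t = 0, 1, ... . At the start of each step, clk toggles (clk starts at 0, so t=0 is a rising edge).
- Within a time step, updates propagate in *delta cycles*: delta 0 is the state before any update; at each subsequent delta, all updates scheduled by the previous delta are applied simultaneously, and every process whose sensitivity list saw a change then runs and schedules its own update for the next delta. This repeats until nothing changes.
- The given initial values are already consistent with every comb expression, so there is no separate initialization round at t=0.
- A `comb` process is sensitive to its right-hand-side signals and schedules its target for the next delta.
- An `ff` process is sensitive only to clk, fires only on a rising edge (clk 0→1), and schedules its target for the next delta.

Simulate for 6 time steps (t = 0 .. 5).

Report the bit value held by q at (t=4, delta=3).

t0.Δ0 r=0 p=1 clk=0 q=1
t0.Δ1 r=0 p=1 clk=1 q=1
t0.Δ2 r=0 p=1 clk=1 q=0
t0.Δ3 r=1 p=0 clk=1 q=0
t0.Δ4 r=1 p=1 clk=1 q=0
t1.Δ0 r=1 p=1 clk=1 q=0
t1.Δ1 r=1 p=1 clk=0 q=0
t2.Δ0 r=1 p=1 clk=0 q=0
t2.Δ1 r=1 p=1 clk=1 q=0
t2.Δ2 r=1 p=1 clk=1 q=1
t2.Δ3 r=0 p=0 clk=1 q=1
t2.Δ4 r=0 p=1 clk=1 q=1
t3.Δ0 r=0 p=1 clk=1 q=1
t3.Δ1 r=0 p=1 clk=0 q=1
t4.Δ0 r=0 p=1 clk=0 q=1
t4.Δ1 r=0 p=1 clk=1 q=1
t4.Δ2 r=0 p=1 clk=1 q=0
t4.Δ3 r=1 p=0 clk=1 q=0
t4.Δ4 r=1 p=1 clk=1 q=0
t5.Δ0 r=1 p=1 clk=1 q=0
t5.Δ1 r=1 p=1 clk=0 q=0

0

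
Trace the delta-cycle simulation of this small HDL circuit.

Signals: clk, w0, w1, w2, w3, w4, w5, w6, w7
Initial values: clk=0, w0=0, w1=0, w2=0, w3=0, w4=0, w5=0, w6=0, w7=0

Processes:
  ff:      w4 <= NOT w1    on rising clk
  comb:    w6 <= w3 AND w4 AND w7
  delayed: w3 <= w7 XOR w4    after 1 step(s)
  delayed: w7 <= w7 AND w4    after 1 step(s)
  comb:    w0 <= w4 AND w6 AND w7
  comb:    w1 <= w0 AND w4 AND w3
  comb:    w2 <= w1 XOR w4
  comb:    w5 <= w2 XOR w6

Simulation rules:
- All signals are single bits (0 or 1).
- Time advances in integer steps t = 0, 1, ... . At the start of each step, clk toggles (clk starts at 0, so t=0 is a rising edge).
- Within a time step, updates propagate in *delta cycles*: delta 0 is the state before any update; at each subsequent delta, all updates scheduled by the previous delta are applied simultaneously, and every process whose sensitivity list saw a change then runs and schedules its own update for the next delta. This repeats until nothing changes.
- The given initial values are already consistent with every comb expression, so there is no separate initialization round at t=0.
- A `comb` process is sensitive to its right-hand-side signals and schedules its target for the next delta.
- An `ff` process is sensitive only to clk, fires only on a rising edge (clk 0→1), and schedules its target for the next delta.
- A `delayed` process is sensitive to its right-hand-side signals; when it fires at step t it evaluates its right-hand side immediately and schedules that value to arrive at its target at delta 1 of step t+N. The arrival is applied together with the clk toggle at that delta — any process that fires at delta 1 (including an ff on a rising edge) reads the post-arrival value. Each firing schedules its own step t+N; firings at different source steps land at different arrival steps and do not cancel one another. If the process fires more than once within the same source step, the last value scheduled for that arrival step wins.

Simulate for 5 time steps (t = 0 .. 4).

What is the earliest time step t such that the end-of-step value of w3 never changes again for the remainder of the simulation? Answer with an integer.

1

t=0 Δ0: clk=0 w6=0 w2=0 w5=0 w0=0 w3=0 w7=0 w1=0 w4=0
  Δ1: clk:0→1
  Δ2: w4:0→1
  Δ3: w2:0→1
  Δ4: w5:0→1
  (4Δ to stable)
t=1 Δ0: clk=1 w6=0 w2=1 w5=1 w0=0 w3=0 w7=0 w1=0 w4=1
  Δ1: clk:1→0, w3:0→1
  (1Δ to stable)
t=2 Δ0: clk=0 w6=0 w2=1 w5=1 w0=0 w3=1 w7=0 w1=0 w4=1
  Δ1: clk:0→1
  (1Δ to stable)
t=3 Δ0: clk=1 w6=0 w2=1 w5=1 w0=0 w3=1 w7=0 w1=0 w4=1
  Δ1: clk:1→0
  (1Δ to stable)
t=4 Δ0: clk=0 w6=0 w2=1 w5=1 w0=0 w3=1 w7=0 w1=0 w4=1
  Δ1: clk:0→1
  (1Δ to stable)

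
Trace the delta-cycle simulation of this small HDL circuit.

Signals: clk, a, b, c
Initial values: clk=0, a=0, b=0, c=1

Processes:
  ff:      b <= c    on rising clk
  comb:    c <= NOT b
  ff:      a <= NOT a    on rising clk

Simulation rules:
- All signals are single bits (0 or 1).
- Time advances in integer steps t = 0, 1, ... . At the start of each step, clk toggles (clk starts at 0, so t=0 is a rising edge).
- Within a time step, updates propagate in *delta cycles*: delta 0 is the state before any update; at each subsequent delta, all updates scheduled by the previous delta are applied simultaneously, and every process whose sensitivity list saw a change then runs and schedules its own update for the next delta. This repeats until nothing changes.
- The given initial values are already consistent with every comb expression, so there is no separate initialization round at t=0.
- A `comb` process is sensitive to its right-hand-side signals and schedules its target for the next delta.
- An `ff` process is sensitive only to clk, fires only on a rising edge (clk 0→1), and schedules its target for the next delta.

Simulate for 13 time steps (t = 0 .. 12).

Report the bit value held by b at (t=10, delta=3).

t0.Δ0 c=1 b=0 a=0 clk=0
t0.Δ1 c=1 b=0 a=0 clk=1
t0.Δ2 c=1 b=1 a=1 clk=1
t0.Δ3 c=0 b=1 a=1 clk=1
t1.Δ0 c=0 b=1 a=1 clk=1
t1.Δ1 c=0 b=1 a=1 clk=0
t2.Δ0 c=0 b=1 a=1 clk=0
t2.Δ1 c=0 b=1 a=1 clk=1
t2.Δ2 c=0 b=0 a=0 clk=1
t2.Δ3 c=1 b=0 a=0 clk=1
t3.Δ0 c=1 b=0 a=0 clk=1
t3.Δ1 c=1 b=0 a=0 clk=0
t4.Δ0 c=1 b=0 a=0 clk=0
t4.Δ1 c=1 b=0 a=0 clk=1
t4.Δ2 c=1 b=1 a=1 clk=1
t4.Δ3 c=0 b=1 a=1 clk=1
t5.Δ0 c=0 b=1 a=1 clk=1
t5.Δ1 c=0 b=1 a=1 clk=0
t6.Δ0 c=0 b=1 a=1 clk=0
t6.Δ1 c=0 b=1 a=1 clk=1
t6.Δ2 c=0 b=0 a=0 clk=1
t6.Δ3 c=1 b=0 a=0 clk=1
t7.Δ0 c=1 b=0 a=0 clk=1
t7.Δ1 c=1 b=0 a=0 clk=0
t8.Δ0 c=1 b=0 a=0 clk=0
t8.Δ1 c=1 b=0 a=0 clk=1
t8.Δ2 c=1 b=1 a=1 clk=1
t8.Δ3 c=0 b=1 a=1 clk=1
t9.Δ0 c=0 b=1 a=1 clk=1
t9.Δ1 c=0 b=1 a=1 clk=0
t10.Δ0 c=0 b=1 a=1 clk=0
t10.Δ1 c=0 b=1 a=1 clk=1
t10.Δ2 c=0 b=0 a=0 clk=1
t10.Δ3 c=1 b=0 a=0 clk=1
t11.Δ0 c=1 b=0 a=0 clk=1
t11.Δ1 c=1 b=0 a=0 clk=0
t12.Δ0 c=1 b=0 a=0 clk=0
t12.Δ1 c=1 b=0 a=0 clk=1
t12.Δ2 c=1 b=1 a=1 clk=1
t12.Δ3 c=0 b=1 a=1 clk=1

0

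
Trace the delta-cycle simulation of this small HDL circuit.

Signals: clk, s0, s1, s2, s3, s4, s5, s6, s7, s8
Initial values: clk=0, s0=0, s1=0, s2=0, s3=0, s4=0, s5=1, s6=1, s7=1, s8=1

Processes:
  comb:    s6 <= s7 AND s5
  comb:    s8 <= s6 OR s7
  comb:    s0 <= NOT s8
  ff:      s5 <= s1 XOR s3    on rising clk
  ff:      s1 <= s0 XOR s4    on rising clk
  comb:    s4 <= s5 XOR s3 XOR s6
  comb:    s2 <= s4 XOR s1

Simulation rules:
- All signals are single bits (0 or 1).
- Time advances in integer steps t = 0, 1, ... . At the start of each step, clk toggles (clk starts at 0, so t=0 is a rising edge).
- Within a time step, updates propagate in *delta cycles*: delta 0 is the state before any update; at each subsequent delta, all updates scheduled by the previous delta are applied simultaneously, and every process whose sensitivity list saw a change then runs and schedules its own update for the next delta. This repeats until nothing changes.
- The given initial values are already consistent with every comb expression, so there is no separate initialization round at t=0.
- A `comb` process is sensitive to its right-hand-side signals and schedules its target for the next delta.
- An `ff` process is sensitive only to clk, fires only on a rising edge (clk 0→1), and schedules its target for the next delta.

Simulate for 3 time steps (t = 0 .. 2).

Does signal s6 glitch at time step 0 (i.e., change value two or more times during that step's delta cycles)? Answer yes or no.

t0.Δ0 s6=1 s3=0 clk=0 s5=1 s8=1 s2=0 s7=1 s1=0 s4=0 s0=0
t0.Δ1 s6=1 s3=0 clk=1 s5=1 s8=1 s2=0 s7=1 s1=0 s4=0 s0=0
t0.Δ2 s6=1 s3=0 clk=1 s5=0 s8=1 s2=0 s7=1 s1=0 s4=0 s0=0
t0.Δ3 s6=0 s3=0 clk=1 s5=0 s8=1 s2=0 s7=1 s1=0 s4=1 s0=0
t0.Δ4 s6=0 s3=0 clk=1 s5=0 s8=1 s2=1 s7=1 s1=0 s4=0 s0=0
t0.Δ5 s6=0 s3=0 clk=1 s5=0 s8=1 s2=0 s7=1 s1=0 s4=0 s0=0
t1.Δ0 s6=0 s3=0 clk=1 s5=0 s8=1 s2=0 s7=1 s1=0 s4=0 s0=0
t1.Δ1 s6=0 s3=0 clk=0 s5=0 s8=1 s2=0 s7=1 s1=0 s4=0 s0=0
t2.Δ0 s6=0 s3=0 clk=0 s5=0 s8=1 s2=0 s7=1 s1=0 s4=0 s0=0
t2.Δ1 s6=0 s3=0 clk=1 s5=0 s8=1 s2=0 s7=1 s1=0 s4=0 s0=0

no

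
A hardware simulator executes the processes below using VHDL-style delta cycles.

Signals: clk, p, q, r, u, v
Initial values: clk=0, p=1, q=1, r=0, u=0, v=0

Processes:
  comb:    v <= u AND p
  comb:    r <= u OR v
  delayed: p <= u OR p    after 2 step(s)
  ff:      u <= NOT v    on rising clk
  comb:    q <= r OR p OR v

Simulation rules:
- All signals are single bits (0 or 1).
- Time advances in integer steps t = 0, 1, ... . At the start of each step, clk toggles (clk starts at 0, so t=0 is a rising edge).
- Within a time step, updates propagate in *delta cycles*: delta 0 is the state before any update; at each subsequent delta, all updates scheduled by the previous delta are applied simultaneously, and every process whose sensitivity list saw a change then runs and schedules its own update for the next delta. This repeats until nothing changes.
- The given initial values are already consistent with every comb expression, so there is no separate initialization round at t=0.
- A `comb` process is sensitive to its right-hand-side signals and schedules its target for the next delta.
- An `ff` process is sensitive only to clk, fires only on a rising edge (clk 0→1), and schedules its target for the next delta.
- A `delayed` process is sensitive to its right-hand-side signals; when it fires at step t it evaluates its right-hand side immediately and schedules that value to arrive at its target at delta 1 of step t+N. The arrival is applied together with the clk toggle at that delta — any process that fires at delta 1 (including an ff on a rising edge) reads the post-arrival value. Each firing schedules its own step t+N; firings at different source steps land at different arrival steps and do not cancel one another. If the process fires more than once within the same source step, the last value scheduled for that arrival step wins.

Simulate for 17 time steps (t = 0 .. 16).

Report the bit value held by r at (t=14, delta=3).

[bits: q,v,p,r,clk,u]
t=0: Δ0=101000 Δ1=101010 Δ2=101011 Δ3=111111 | 3Δ
t=1: Δ0=111111 Δ1=111101 | 1Δ
t=2: Δ0=111101 Δ1=111111 Δ2=111110 Δ3=101110 Δ4=101010 | 4Δ
t=3: Δ0=101010 Δ1=101000 | 1Δ
t=4: Δ0=101000 Δ1=101010 Δ2=101011 Δ3=111111 | 3Δ
t=5: Δ0=111111 Δ1=111101 | 1Δ
t=6: Δ0=111101 Δ1=111111 Δ2=111110 Δ3=101110 Δ4=101010 | 4Δ
t=7: Δ0=101010 Δ1=101000 | 1Δ
t=8: Δ0=101000 Δ1=101010 Δ2=101011 Δ3=111111 | 3Δ
t=9: Δ0=111111 Δ1=111101 | 1Δ
t=10: Δ0=111101 Δ1=111111 Δ2=111110 Δ3=101110 Δ4=101010 | 4Δ
t=11: Δ0=101010 Δ1=101000 | 1Δ
t=12: Δ0=101000 Δ1=101010 Δ2=101011 Δ3=111111 | 3Δ
t=13: Δ0=111111 Δ1=111101 | 1Δ
t=14: Δ0=111101 Δ1=111111 Δ2=111110 Δ3=101110 Δ4=101010 | 4Δ
t=15: Δ0=101010 Δ1=101000 | 1Δ
t=16: Δ0=101000 Δ1=101010 Δ2=101011 Δ3=111111 | 3Δ

1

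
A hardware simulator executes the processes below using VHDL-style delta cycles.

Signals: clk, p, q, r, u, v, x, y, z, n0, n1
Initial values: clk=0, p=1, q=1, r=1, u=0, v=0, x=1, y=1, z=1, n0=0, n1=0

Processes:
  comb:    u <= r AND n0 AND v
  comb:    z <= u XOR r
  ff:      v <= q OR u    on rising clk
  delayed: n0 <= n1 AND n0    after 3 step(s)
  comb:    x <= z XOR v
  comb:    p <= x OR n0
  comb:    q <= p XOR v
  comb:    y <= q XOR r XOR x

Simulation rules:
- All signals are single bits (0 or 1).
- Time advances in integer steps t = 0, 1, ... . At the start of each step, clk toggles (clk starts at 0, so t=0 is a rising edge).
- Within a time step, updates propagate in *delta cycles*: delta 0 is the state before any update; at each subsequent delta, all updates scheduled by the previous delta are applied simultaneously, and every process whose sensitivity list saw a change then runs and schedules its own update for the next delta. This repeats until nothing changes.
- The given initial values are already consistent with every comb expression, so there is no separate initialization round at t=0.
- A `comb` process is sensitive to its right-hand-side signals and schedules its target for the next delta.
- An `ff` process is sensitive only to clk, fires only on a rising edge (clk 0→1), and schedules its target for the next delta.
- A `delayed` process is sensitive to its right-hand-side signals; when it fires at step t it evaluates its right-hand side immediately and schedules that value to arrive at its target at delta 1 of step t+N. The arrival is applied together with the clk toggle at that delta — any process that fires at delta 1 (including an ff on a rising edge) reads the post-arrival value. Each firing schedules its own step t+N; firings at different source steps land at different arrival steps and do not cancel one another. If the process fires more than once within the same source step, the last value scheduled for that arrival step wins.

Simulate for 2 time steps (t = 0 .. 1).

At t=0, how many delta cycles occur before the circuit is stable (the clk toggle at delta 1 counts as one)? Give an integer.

t=0 Δ0: y=1 p=1 u=0 q=1 v=0 n1=0 n0=0 z=1 r=1 x=1 clk=0
  Δ1: clk:0→1
  Δ2: v:0→1
  Δ3: q:1→0, x:1→0
  Δ4: p:1→0
  Δ5: q:0→1
  Δ6: y:1→0
  (6Δ to stable)
t=1 Δ0: y=0 p=0 u=0 q=1 v=1 n1=0 n0=0 z=1 r=1 x=0 clk=1
  Δ1: clk:1→0
  (1Δ to stable)

6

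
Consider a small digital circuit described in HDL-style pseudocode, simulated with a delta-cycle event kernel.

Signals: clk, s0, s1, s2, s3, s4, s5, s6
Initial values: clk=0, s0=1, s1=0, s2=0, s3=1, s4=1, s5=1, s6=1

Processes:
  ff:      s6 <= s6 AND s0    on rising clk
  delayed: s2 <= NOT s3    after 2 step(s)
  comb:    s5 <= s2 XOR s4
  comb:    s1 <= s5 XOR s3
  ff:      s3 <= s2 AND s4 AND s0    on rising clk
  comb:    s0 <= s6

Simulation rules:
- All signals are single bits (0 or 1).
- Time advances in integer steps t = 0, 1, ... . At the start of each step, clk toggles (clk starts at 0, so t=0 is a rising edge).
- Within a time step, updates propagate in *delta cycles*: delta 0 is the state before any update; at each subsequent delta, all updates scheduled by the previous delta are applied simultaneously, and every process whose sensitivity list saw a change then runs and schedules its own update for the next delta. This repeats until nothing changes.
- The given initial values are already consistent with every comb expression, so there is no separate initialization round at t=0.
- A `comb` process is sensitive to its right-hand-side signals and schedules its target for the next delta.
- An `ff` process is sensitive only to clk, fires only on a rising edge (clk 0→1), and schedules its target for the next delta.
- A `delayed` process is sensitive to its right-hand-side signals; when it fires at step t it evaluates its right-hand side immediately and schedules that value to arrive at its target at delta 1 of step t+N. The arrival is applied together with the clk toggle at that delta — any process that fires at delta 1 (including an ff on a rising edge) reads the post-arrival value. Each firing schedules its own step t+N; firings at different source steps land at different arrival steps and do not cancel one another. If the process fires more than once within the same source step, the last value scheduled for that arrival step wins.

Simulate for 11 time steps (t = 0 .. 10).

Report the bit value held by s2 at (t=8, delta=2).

t=0 Δ0: s5=1 clk=0 s2=0 s6=1 s1=0 s3=1 s4=1 s0=1
  Δ1: clk:0→1
  Δ2: s3:1→0
  Δ3: s1:0→1
  (3Δ to stable)
t=1 Δ0: s5=1 clk=1 s2=0 s6=1 s1=1 s3=0 s4=1 s0=1
  Δ1: clk:1→0
  (1Δ to stable)
t=2 Δ0: s5=1 clk=0 s2=0 s6=1 s1=1 s3=0 s4=1 s0=1
  Δ1: clk:0→1, s2:0→1
  Δ2: s5:1→0, s3:0→1
  (2Δ to stable)
t=3 Δ0: s5=0 clk=1 s2=1 s6=1 s1=1 s3=1 s4=1 s0=1
  Δ1: clk:1→0
  (1Δ to stable)
t=4 Δ0: s5=0 clk=0 s2=1 s6=1 s1=1 s3=1 s4=1 s0=1
  Δ1: clk:0→1, s2:1→0
  Δ2: s5:0→1, s3:1→0
  (2Δ to stable)
t=5 Δ0: s5=1 clk=1 s2=0 s6=1 s1=1 s3=0 s4=1 s0=1
  Δ1: clk:1→0
  (1Δ to stable)
t=6 Δ0: s5=1 clk=0 s2=0 s6=1 s1=1 s3=0 s4=1 s0=1
  Δ1: clk:0→1, s2:0→1
  Δ2: s5:1→0, s3:0→1
  (2Δ to stable)
t=7 Δ0: s5=0 clk=1 s2=1 s6=1 s1=1 s3=1 s4=1 s0=1
  Δ1: clk:1→0
  (1Δ to stable)
t=8 Δ0: s5=0 clk=0 s2=1 s6=1 s1=1 s3=1 s4=1 s0=1
  Δ1: clk:0→1, s2:1→0
  Δ2: s5:0→1, s3:1→0
  (2Δ to stable)
t=9 Δ0: s5=1 clk=1 s2=0 s6=1 s1=1 s3=0 s4=1 s0=1
  Δ1: clk:1→0
  (1Δ to stable)
t=10 Δ0: s5=1 clk=0 s2=0 s6=1 s1=1 s3=0 s4=1 s0=1
  Δ1: clk:0→1, s2:0→1
  Δ2: s5:1→0, s3:0→1
  (2Δ to stable)

0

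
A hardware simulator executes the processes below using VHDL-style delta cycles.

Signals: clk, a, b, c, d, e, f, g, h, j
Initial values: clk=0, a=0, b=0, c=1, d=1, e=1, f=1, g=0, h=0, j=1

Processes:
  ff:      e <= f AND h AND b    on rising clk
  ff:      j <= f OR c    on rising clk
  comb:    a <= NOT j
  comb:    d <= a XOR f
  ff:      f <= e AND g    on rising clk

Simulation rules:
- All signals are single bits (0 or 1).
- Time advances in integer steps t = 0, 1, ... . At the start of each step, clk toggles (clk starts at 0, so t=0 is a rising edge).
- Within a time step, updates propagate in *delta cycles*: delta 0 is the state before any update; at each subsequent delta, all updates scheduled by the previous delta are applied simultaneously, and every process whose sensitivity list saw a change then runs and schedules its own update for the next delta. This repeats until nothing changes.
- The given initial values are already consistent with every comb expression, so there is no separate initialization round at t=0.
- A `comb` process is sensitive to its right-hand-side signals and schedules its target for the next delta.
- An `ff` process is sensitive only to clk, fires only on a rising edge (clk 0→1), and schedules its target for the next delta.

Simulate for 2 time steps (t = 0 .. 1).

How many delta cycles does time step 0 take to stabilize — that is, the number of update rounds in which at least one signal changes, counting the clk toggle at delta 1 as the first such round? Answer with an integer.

3

t0.Δ0 b=0 c=1 h=0 a=0 clk=0 j=1 f=1 d=1 e=1 g=0
t0.Δ1 b=0 c=1 h=0 a=0 clk=1 j=1 f=1 d=1 e=1 g=0
t0.Δ2 b=0 c=1 h=0 a=0 clk=1 j=1 f=0 d=1 e=0 g=0
t0.Δ3 b=0 c=1 h=0 a=0 clk=1 j=1 f=0 d=0 e=0 g=0
t1.Δ0 b=0 c=1 h=0 a=0 clk=1 j=1 f=0 d=0 e=0 g=0
t1.Δ1 b=0 c=1 h=0 a=0 clk=0 j=1 f=0 d=0 e=0 g=0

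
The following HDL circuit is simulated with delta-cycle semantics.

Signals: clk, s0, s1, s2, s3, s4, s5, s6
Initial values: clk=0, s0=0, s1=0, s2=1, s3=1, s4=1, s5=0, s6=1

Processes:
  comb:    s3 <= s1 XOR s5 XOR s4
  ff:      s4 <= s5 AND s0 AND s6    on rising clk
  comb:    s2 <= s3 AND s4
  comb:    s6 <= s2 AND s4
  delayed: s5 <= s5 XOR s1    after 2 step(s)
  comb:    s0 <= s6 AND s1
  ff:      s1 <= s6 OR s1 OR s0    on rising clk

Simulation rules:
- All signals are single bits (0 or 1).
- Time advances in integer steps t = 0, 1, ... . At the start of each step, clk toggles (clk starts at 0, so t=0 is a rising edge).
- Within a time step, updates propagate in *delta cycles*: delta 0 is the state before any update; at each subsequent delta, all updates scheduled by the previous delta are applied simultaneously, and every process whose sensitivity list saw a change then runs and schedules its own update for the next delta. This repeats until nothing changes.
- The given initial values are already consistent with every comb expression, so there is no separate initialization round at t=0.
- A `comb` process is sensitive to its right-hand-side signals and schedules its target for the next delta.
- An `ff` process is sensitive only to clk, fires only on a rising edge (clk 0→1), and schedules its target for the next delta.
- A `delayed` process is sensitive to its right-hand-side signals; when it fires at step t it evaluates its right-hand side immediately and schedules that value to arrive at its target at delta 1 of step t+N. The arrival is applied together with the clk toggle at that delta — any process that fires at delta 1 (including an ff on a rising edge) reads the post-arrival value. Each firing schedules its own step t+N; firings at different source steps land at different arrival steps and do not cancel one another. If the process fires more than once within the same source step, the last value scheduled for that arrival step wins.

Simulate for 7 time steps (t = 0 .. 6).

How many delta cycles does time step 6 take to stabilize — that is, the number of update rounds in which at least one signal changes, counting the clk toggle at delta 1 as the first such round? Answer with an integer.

t0.Δ0 s4=1 s1=0 clk=0 s0=0 s3=1 s5=0 s6=1 s2=1
t0.Δ1 s4=1 s1=0 clk=1 s0=0 s3=1 s5=0 s6=1 s2=1
t0.Δ2 s4=0 s1=1 clk=1 s0=0 s3=1 s5=0 s6=1 s2=1
t0.Δ3 s4=0 s1=1 clk=1 s0=1 s3=1 s5=0 s6=0 s2=0
t0.Δ4 s4=0 s1=1 clk=1 s0=0 s3=1 s5=0 s6=0 s2=0
t1.Δ0 s4=0 s1=1 clk=1 s0=0 s3=1 s5=0 s6=0 s2=0
t1.Δ1 s4=0 s1=1 clk=0 s0=0 s3=1 s5=0 s6=0 s2=0
t2.Δ0 s4=0 s1=1 clk=0 s0=0 s3=1 s5=0 s6=0 s2=0
t2.Δ1 s4=0 s1=1 clk=1 s0=0 s3=1 s5=1 s6=0 s2=0
t2.Δ2 s4=0 s1=1 clk=1 s0=0 s3=0 s5=1 s6=0 s2=0
t3.Δ0 s4=0 s1=1 clk=1 s0=0 s3=0 s5=1 s6=0 s2=0
t3.Δ1 s4=0 s1=1 clk=0 s0=0 s3=0 s5=1 s6=0 s2=0
t4.Δ0 s4=0 s1=1 clk=0 s0=0 s3=0 s5=1 s6=0 s2=0
t4.Δ1 s4=0 s1=1 clk=1 s0=0 s3=0 s5=0 s6=0 s2=0
t4.Δ2 s4=0 s1=1 clk=1 s0=0 s3=1 s5=0 s6=0 s2=0
t5.Δ0 s4=0 s1=1 clk=1 s0=0 s3=1 s5=0 s6=0 s2=0
t5.Δ1 s4=0 s1=1 clk=0 s0=0 s3=1 s5=0 s6=0 s2=0
t6.Δ0 s4=0 s1=1 clk=0 s0=0 s3=1 s5=0 s6=0 s2=0
t6.Δ1 s4=0 s1=1 clk=1 s0=0 s3=1 s5=1 s6=0 s2=0
t6.Δ2 s4=0 s1=1 clk=1 s0=0 s3=0 s5=1 s6=0 s2=0

2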